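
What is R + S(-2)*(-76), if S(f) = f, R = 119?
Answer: 271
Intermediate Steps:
R + S(-2)*(-76) = 119 - 2*(-76) = 119 + 152 = 271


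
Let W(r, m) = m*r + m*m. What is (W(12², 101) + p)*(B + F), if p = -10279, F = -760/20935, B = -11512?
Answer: -697274161536/4187 ≈ -1.6653e+8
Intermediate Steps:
W(r, m) = m² + m*r (W(r, m) = m*r + m² = m² + m*r)
F = -152/4187 (F = -760*1/20935 = -152/4187 ≈ -0.036303)
(W(12², 101) + p)*(B + F) = (101*(101 + 12²) - 10279)*(-11512 - 152/4187) = (101*(101 + 144) - 10279)*(-48200896/4187) = (101*245 - 10279)*(-48200896/4187) = (24745 - 10279)*(-48200896/4187) = 14466*(-48200896/4187) = -697274161536/4187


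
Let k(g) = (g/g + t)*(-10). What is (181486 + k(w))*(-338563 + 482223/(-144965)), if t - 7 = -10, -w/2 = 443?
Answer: -8908363036122108/144965 ≈ -6.1452e+10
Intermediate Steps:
w = -886 (w = -2*443 = -886)
t = -3 (t = 7 - 10 = -3)
k(g) = 20 (k(g) = (g/g - 3)*(-10) = (1 - 3)*(-10) = -2*(-10) = 20)
(181486 + k(w))*(-338563 + 482223/(-144965)) = (181486 + 20)*(-338563 + 482223/(-144965)) = 181506*(-338563 + 482223*(-1/144965)) = 181506*(-338563 - 482223/144965) = 181506*(-49080267518/144965) = -8908363036122108/144965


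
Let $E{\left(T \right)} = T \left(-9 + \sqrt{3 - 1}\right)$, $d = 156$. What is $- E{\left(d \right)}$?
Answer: $1404 - 156 \sqrt{2} \approx 1183.4$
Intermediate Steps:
$E{\left(T \right)} = T \left(-9 + \sqrt{2}\right)$
$- E{\left(d \right)} = - 156 \left(-9 + \sqrt{2}\right) = - (-1404 + 156 \sqrt{2}) = 1404 - 156 \sqrt{2}$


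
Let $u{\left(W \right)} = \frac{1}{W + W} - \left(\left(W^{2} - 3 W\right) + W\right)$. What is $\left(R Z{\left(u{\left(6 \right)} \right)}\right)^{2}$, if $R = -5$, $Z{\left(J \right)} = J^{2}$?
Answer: $\frac{169616304025}{20736} \approx 8.1798 \cdot 10^{6}$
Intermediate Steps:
$u{\left(W \right)} = \frac{1}{2 W} - W^{2} + 2 W$ ($u{\left(W \right)} = \frac{1}{2 W} - \left(W^{2} - 2 W\right) = \frac{1}{2 W} - W^{2} + 2 W$)
$\left(R Z{\left(u{\left(6 \right)} \right)}\right)^{2} = \left(- 5 \left(\frac{1}{2 \cdot 6} - 6^{2} + 2 \cdot 6\right)^{2}\right)^{2} = \left(- 5 \left(\frac{1}{2} \cdot \frac{1}{6} - 36 + 12\right)^{2}\right)^{2} = \left(- 5 \left(\frac{1}{12} - 36 + 12\right)^{2}\right)^{2} = \left(- 5 \left(- \frac{287}{12}\right)^{2}\right)^{2} = \left(\left(-5\right) \frac{82369}{144}\right)^{2} = \left(- \frac{411845}{144}\right)^{2} = \frac{169616304025}{20736}$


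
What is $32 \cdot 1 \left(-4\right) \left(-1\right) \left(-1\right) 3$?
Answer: $-384$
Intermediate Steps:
$32 \cdot 1 \left(-4\right) \left(-1\right) \left(-1\right) 3 = 32 \left(-4\right) 1 \cdot 3 = \left(-128\right) 3 = -384$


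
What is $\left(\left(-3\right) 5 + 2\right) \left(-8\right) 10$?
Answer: $1040$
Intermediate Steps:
$\left(\left(-3\right) 5 + 2\right) \left(-8\right) 10 = \left(-15 + 2\right) \left(-8\right) 10 = \left(-13\right) \left(-8\right) 10 = 104 \cdot 10 = 1040$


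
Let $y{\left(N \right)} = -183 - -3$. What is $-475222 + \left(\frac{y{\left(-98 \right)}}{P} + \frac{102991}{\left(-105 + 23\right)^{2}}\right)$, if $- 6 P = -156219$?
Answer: $- \frac{166388324895441}{350138852} \approx -4.7521 \cdot 10^{5}$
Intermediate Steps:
$P = \frac{52073}{2}$ ($P = \left(- \frac{1}{6}\right) \left(-156219\right) = \frac{52073}{2} \approx 26037.0$)
$y{\left(N \right)} = -180$ ($y{\left(N \right)} = -183 + 3 = -180$)
$-475222 + \left(\frac{y{\left(-98 \right)}}{P} + \frac{102991}{\left(-105 + 23\right)^{2}}\right) = -475222 + \left(- \frac{180}{\frac{52073}{2}} + \frac{102991}{\left(-105 + 23\right)^{2}}\right) = -475222 + \left(\left(-180\right) \frac{2}{52073} + \frac{102991}{\left(-82\right)^{2}}\right) = -475222 - \left(\frac{360}{52073} - \frac{102991}{6724}\right) = -475222 + \left(- \frac{360}{52073} + 102991 \cdot \frac{1}{6724}\right) = -475222 + \left(- \frac{360}{52073} + \frac{102991}{6724}\right) = -475222 + \frac{5360629703}{350138852} = - \frac{166388324895441}{350138852}$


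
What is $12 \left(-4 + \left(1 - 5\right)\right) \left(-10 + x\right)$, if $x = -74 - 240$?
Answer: $31104$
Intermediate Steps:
$x = -314$
$12 \left(-4 + \left(1 - 5\right)\right) \left(-10 + x\right) = 12 \left(-4 + \left(1 - 5\right)\right) \left(-10 - 314\right) = 12 \left(-4 - 4\right) \left(-324\right) = 12 \left(-8\right) \left(-324\right) = \left(-96\right) \left(-324\right) = 31104$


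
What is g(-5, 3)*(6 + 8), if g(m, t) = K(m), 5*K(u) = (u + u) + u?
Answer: -42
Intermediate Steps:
K(u) = 3*u/5 (K(u) = ((u + u) + u)/5 = (2*u + u)/5 = (3*u)/5 = 3*u/5)
g(m, t) = 3*m/5
g(-5, 3)*(6 + 8) = ((⅗)*(-5))*(6 + 8) = -3*14 = -42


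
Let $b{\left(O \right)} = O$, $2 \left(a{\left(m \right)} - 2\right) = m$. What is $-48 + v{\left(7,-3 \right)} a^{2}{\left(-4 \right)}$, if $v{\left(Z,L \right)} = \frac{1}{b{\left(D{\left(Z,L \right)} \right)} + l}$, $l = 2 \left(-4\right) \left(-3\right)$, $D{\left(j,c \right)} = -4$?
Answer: $-48$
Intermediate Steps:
$a{\left(m \right)} = 2 + \frac{m}{2}$
$l = 24$ ($l = \left(-8\right) \left(-3\right) = 24$)
$v{\left(Z,L \right)} = \frac{1}{20}$ ($v{\left(Z,L \right)} = \frac{1}{-4 + 24} = \frac{1}{20}$)
$-48 + v{\left(7,-3 \right)} a^{2}{\left(-4 \right)} = -48 + \frac{\left(2 + \frac{1}{2} \left(-4\right)\right)^{2}}{20} = -48 + \frac{\left(2 - 2\right)^{2}}{20} = -48 + \frac{0^{2}}{20} = -48 + \frac{1}{20} \cdot 0 = -48 + 0 = -48$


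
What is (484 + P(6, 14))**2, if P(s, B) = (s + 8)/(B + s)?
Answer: 23493409/100 ≈ 2.3493e+5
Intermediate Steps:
P(s, B) = (8 + s)/(B + s)
(484 + P(6, 14))**2 = (484 + (8 + 6)/(14 + 6))**2 = (484 + 14/20)**2 = (484 + (1/20)*14)**2 = (484 + 7/10)**2 = (4847/10)**2 = 23493409/100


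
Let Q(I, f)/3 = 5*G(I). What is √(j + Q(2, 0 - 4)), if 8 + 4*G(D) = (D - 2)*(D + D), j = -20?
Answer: 5*I*√2 ≈ 7.0711*I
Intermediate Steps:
G(D) = -2 + D*(-2 + D)/2 (G(D) = -2 + ((D - 2)*(D + D))/4 = -2 + ((-2 + D)*(2*D))/4 = -2 + (2*D*(-2 + D))/4 = -2 + D*(-2 + D)/2)
Q(I, f) = -30 - 15*I + 15*I²/2 (Q(I, f) = 3*(5*(-2 + I²/2 - I)) = 3*(-10 - 5*I + 5*I²/2) = -30 - 15*I + 15*I²/2)
√(j + Q(2, 0 - 4)) = √(-20 + (-30 - 15*2 + (15/2)*2²)) = √(-20 + (-30 - 30 + (15/2)*4)) = √(-20 + (-30 - 30 + 30)) = √(-20 - 30) = √(-50) = 5*I*√2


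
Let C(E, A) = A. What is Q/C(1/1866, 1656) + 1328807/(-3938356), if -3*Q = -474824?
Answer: 232928054521/2445719076 ≈ 95.239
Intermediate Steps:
Q = 474824/3 (Q = -1/3*(-474824) = 474824/3 ≈ 1.5827e+5)
Q/C(1/1866, 1656) + 1328807/(-3938356) = (474824/3)/1656 + 1328807/(-3938356) = (474824/3)*(1/1656) + 1328807*(-1/3938356) = 59353/621 - 1328807/3938356 = 232928054521/2445719076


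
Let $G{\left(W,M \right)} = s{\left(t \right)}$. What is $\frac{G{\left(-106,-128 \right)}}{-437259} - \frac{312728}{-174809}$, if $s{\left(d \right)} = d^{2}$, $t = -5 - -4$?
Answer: $\frac{4411063153}{2465703501} \approx 1.789$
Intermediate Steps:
$t = -1$ ($t = -5 + 4 = -1$)
$G{\left(W,M \right)} = 1$ ($G{\left(W,M \right)} = \left(-1\right)^{2} = 1$)
$\frac{G{\left(-106,-128 \right)}}{-437259} - \frac{312728}{-174809} = 1 \frac{1}{-437259} - \frac{312728}{-174809} = 1 \left(- \frac{1}{437259}\right) - - \frac{10088}{5639} = - \frac{1}{437259} + \frac{10088}{5639} = \frac{4411063153}{2465703501}$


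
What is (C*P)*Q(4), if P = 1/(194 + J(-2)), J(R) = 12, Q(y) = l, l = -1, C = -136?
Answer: 68/103 ≈ 0.66019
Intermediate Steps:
Q(y) = -1
P = 1/206 (P = 1/(194 + 12) = 1/206 ≈ 0.0048544)
(C*P)*Q(4) = -136*1/206*(-1) = -68/103*(-1) = 68/103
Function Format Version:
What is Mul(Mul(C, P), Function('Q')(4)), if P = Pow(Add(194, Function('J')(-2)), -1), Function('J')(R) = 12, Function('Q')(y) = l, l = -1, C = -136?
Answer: Rational(68, 103) ≈ 0.66019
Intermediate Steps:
Function('Q')(y) = -1
P = Rational(1, 206) (P = Pow(Add(194, 12), -1) = Pow(206, -1) = Rational(1, 206) ≈ 0.0048544)
Mul(Mul(C, P), Function('Q')(4)) = Mul(Mul(-136, Rational(1, 206)), -1) = Mul(Rational(-68, 103), -1) = Rational(68, 103)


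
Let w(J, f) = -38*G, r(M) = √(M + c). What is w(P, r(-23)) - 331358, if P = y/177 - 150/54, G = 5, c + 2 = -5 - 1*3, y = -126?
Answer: -331548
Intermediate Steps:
c = -10 (c = -2 + (-5 - 1*3) = -2 + (-5 - 3) = -2 - 8 = -10)
r(M) = √(-10 + M) (r(M) = √(M - 10) = √(-10 + M))
P = -1853/531 (P = -126/177 - 150/54 = -126*1/177 - 150*1/54 = -42/59 - 25/9 = -1853/531 ≈ -3.4896)
w(J, f) = -190 (w(J, f) = -38*5 = -190)
w(P, r(-23)) - 331358 = -190 - 331358 = -331548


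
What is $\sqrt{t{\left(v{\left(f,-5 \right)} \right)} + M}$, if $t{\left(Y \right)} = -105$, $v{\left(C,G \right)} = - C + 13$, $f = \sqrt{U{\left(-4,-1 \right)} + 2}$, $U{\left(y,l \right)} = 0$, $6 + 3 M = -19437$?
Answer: $i \sqrt{6586} \approx 81.154 i$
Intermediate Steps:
$M = -6481$ ($M = -2 + \frac{1}{3} \left(-19437\right) = -2 - 6479 = -6481$)
$f = \sqrt{2}$ ($f = \sqrt{0 + 2} = \sqrt{2} \approx 1.4142$)
$v{\left(C,G \right)} = 13 - C$
$\sqrt{t{\left(v{\left(f,-5 \right)} \right)} + M} = \sqrt{-105 - 6481} = \sqrt{-6586} = i \sqrt{6586}$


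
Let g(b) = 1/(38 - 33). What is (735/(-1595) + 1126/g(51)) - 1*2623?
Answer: 959086/319 ≈ 3006.5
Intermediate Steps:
g(b) = ⅕ (g(b) = 1/5 = ⅕)
(735/(-1595) + 1126/g(51)) - 1*2623 = (735/(-1595) + 1126/(⅕)) - 1*2623 = (735*(-1/1595) + 1126*5) - 2623 = (-147/319 + 5630) - 2623 = 1795823/319 - 2623 = 959086/319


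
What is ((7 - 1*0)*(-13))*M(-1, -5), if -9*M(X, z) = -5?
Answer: -455/9 ≈ -50.556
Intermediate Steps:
M(X, z) = 5/9 (M(X, z) = -1/9*(-5) = 5/9)
((7 - 1*0)*(-13))*M(-1, -5) = ((7 - 1*0)*(-13))*(5/9) = ((7 + 0)*(-13))*(5/9) = (7*(-13))*(5/9) = -91*5/9 = -455/9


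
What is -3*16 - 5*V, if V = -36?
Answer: 132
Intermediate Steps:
-3*16 - 5*V = -3*16 - 5*(-36) = -48 + 180 = 132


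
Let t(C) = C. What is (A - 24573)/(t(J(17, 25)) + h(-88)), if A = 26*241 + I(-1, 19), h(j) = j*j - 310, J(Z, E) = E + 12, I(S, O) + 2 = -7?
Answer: -76/31 ≈ -2.4516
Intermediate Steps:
I(S, O) = -9 (I(S, O) = -2 - 7 = -9)
J(Z, E) = 12 + E
h(j) = -310 + j² (h(j) = j² - 310 = -310 + j²)
A = 6257 (A = 26*241 - 9 = 6266 - 9 = 6257)
(A - 24573)/(t(J(17, 25)) + h(-88)) = (6257 - 24573)/((12 + 25) + (-310 + (-88)²)) = -18316/(37 + (-310 + 7744)) = -18316/(37 + 7434) = -18316/7471 = -18316*1/7471 = -76/31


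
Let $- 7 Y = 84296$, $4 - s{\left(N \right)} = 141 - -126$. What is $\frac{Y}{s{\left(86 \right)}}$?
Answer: $\frac{84296}{1841} \approx 45.788$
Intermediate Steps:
$s{\left(N \right)} = -263$ ($s{\left(N \right)} = 4 - \left(141 - -126\right) = 4 - \left(141 + 126\right) = 4 - 267 = -263$)
$Y = - \frac{84296}{7}$ ($Y = \left(- \frac{1}{7}\right) 84296 = - \frac{84296}{7} \approx -12042.0$)
$\frac{Y}{s{\left(86 \right)}} = - \frac{84296}{7 \left(-263\right)} = \left(- \frac{84296}{7}\right) \left(- \frac{1}{263}\right) = \frac{84296}{1841}$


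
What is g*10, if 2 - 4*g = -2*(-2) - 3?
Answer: 5/2 ≈ 2.5000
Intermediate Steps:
g = 1/4 (g = 1/2 - (-2*(-2) - 3)/4 = 1/2 - (4 - 3)/4 = 1/2 - 1/4*1 = 1/2 - 1/4 = 1/4 ≈ 0.25000)
g*10 = (1/4)*10 = 5/2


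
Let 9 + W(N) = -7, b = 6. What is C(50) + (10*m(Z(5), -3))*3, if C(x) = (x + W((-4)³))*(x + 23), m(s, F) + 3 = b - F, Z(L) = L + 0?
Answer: 2662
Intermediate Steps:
W(N) = -16 (W(N) = -9 - 7 = -16)
Z(L) = L
m(s, F) = 3 - F (m(s, F) = -3 + (6 - F) = 3 - F)
C(x) = (-16 + x)*(23 + x) (C(x) = (x - 16)*(x + 23) = (-16 + x)*(23 + x))
C(50) + (10*m(Z(5), -3))*3 = (-368 + 50² + 7*50) + (10*(3 - 1*(-3)))*3 = (-368 + 2500 + 350) + (10*(3 + 3))*3 = 2482 + (10*6)*3 = 2482 + 60*3 = 2482 + 180 = 2662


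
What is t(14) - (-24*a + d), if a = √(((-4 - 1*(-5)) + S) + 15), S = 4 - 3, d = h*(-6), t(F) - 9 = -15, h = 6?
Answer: 30 + 24*√17 ≈ 128.95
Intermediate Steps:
t(F) = -6 (t(F) = 9 - 15 = -6)
d = -36 (d = 6*(-6) = -36)
S = 1
a = √17 (a = √(((-4 - 1*(-5)) + 1) + 15) = √(((-4 + 5) + 1) + 15) = √((1 + 1) + 15) = √(2 + 15) = √17 ≈ 4.1231)
t(14) - (-24*a + d) = -6 - (-24*√17 - 36) = -6 - (-36 - 24*√17) = -6 + (36 + 24*√17) = 30 + 24*√17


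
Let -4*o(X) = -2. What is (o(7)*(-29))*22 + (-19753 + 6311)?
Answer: -13761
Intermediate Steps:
o(X) = 1/2 (o(X) = -1/4*(-2) = 1/2)
(o(7)*(-29))*22 + (-19753 + 6311) = ((1/2)*(-29))*22 + (-19753 + 6311) = -29/2*22 - 13442 = -319 - 13442 = -13761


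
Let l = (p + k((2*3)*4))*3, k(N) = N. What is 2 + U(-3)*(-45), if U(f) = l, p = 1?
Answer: -3373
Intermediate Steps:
l = 75 (l = (1 + (2*3)*4)*3 = (1 + 6*4)*3 = (1 + 24)*3 = 25*3 = 75)
U(f) = 75
2 + U(-3)*(-45) = 2 + 75*(-45) = 2 - 3375 = -3373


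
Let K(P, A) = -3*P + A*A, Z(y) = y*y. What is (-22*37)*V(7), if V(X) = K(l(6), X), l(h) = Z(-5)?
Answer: 21164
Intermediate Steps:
Z(y) = y²
l(h) = 25 (l(h) = (-5)² = 25)
K(P, A) = A² - 3*P (K(P, A) = -3*P + A² = A² - 3*P)
V(X) = -75 + X² (V(X) = X² - 3*25 = X² - 75 = -75 + X²)
(-22*37)*V(7) = (-22*37)*(-75 + 7²) = -814*(-75 + 49) = -814*(-26) = 21164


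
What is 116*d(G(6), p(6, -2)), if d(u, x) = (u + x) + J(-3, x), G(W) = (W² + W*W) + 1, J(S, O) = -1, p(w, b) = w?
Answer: 9048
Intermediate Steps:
G(W) = 1 + 2*W² (G(W) = (W² + W²) + 1 = 2*W² + 1 = 1 + 2*W²)
d(u, x) = -1 + u + x (d(u, x) = (u + x) - 1 = -1 + u + x)
116*d(G(6), p(6, -2)) = 116*(-1 + (1 + 2*6²) + 6) = 116*(-1 + (1 + 2*36) + 6) = 116*(-1 + (1 + 72) + 6) = 116*(-1 + 73 + 6) = 116*78 = 9048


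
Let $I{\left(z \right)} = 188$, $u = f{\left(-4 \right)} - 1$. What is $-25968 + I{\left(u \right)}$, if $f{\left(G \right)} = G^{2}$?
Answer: $-25780$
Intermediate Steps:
$u = 15$ ($u = \left(-4\right)^{2} - 1 = 16 - 1 = 15$)
$-25968 + I{\left(u \right)} = -25968 + 188 = -25780$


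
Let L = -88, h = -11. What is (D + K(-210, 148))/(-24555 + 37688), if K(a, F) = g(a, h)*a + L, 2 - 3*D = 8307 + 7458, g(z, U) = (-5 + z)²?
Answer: -29137777/39399 ≈ -739.56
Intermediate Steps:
D = -15763/3 (D = ⅔ - (8307 + 7458)/3 = ⅔ - ⅓*15765 = ⅔ - 5255 = -15763/3 ≈ -5254.3)
K(a, F) = -88 + a*(-5 + a)² (K(a, F) = (-5 + a)²*a - 88 = a*(-5 + a)² - 88 = -88 + a*(-5 + a)²)
(D + K(-210, 148))/(-24555 + 37688) = (-15763/3 + (-88 - 210*(-5 - 210)²))/(-24555 + 37688) = (-15763/3 + (-88 - 210*(-215)²))/13133 = (-15763/3 + (-88 - 210*46225))*(1/13133) = (-15763/3 + (-88 - 9707250))*(1/13133) = (-15763/3 - 9707338)*(1/13133) = -29137777/3*1/13133 = -29137777/39399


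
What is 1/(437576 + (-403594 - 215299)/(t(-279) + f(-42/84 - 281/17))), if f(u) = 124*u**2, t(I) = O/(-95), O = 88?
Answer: 987259313/431983989437973 ≈ 2.2854e-6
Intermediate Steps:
t(I) = -88/95 (t(I) = 88/(-95) = 88*(-1/95) = -88/95)
1/(437576 + (-403594 - 215299)/(t(-279) + f(-42/84 - 281/17))) = 1/(437576 + (-403594 - 215299)/(-88/95 + 124*(-42/84 - 281/17)**2)) = 1/(437576 - 618893/(-88/95 + 124*(-42*1/84 - 281*1/17)**2)) = 1/(437576 - 618893/(-88/95 + 124*(-1/2 - 281/17)**2)) = 1/(437576 - 618893/(-88/95 + 124*(-579/34)**2)) = 1/(437576 - 618893/(-88/95 + 124*(335241/1156))) = 1/(437576 - 618893/(-88/95 + 10392471/289)) = 1/(437576 - 618893/987259313/27455) = 1/(437576 - 618893*27455/987259313) = 1/(437576 - 16991707315/987259313) = 1/(431983989437973/987259313) = 987259313/431983989437973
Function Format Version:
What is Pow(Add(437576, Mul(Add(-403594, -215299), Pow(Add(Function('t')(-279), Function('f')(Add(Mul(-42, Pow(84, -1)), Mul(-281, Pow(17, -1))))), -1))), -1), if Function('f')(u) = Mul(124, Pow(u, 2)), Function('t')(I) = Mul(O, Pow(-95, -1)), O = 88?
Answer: Rational(987259313, 431983989437973) ≈ 2.2854e-6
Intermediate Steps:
Function('t')(I) = Rational(-88, 95) (Function('t')(I) = Mul(88, Pow(-95, -1)) = Mul(88, Rational(-1, 95)) = Rational(-88, 95))
Pow(Add(437576, Mul(Add(-403594, -215299), Pow(Add(Function('t')(-279), Function('f')(Add(Mul(-42, Pow(84, -1)), Mul(-281, Pow(17, -1))))), -1))), -1) = Pow(Add(437576, Mul(Add(-403594, -215299), Pow(Add(Rational(-88, 95), Mul(124, Pow(Add(Mul(-42, Pow(84, -1)), Mul(-281, Pow(17, -1))), 2))), -1))), -1) = Pow(Add(437576, Mul(-618893, Pow(Add(Rational(-88, 95), Mul(124, Pow(Add(Mul(-42, Rational(1, 84)), Mul(-281, Rational(1, 17))), 2))), -1))), -1) = Pow(Add(437576, Mul(-618893, Pow(Add(Rational(-88, 95), Mul(124, Pow(Add(Rational(-1, 2), Rational(-281, 17)), 2))), -1))), -1) = Pow(Add(437576, Mul(-618893, Pow(Add(Rational(-88, 95), Mul(124, Pow(Rational(-579, 34), 2))), -1))), -1) = Pow(Add(437576, Mul(-618893, Pow(Add(Rational(-88, 95), Mul(124, Rational(335241, 1156))), -1))), -1) = Pow(Add(437576, Mul(-618893, Pow(Add(Rational(-88, 95), Rational(10392471, 289)), -1))), -1) = Pow(Add(437576, Mul(-618893, Pow(Rational(987259313, 27455), -1))), -1) = Pow(Add(437576, Mul(-618893, Rational(27455, 987259313))), -1) = Pow(Add(437576, Rational(-16991707315, 987259313)), -1) = Pow(Rational(431983989437973, 987259313), -1) = Rational(987259313, 431983989437973)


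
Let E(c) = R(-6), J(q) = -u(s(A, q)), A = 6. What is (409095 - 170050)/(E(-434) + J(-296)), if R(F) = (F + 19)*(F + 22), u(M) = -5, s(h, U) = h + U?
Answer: 239045/213 ≈ 1122.3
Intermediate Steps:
s(h, U) = U + h
R(F) = (19 + F)*(22 + F)
J(q) = 5 (J(q) = -1*(-5) = 5)
E(c) = 208 (E(c) = 418 + (-6)² + 41*(-6) = 418 + 36 - 246 = 208)
(409095 - 170050)/(E(-434) + J(-296)) = (409095 - 170050)/(208 + 5) = 239045/213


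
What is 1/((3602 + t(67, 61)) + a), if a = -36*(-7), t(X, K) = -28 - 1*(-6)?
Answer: 1/3832 ≈ 0.00026096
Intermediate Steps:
t(X, K) = -22 (t(X, K) = -28 + 6 = -22)
a = 252
1/((3602 + t(67, 61)) + a) = 1/((3602 - 22) + 252) = 1/(3580 + 252) = 1/3832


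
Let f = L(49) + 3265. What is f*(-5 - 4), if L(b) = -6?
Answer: -29331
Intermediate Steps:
f = 3259 (f = -6 + 3265 = 3259)
f*(-5 - 4) = 3259*(-5 - 4) = 3259*(-9) = -29331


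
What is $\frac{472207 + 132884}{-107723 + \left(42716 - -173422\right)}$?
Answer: $\frac{605091}{108415} \approx 5.5812$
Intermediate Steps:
$\frac{472207 + 132884}{-107723 + \left(42716 - -173422\right)} = \frac{605091}{-107723 + \left(42716 + 173422\right)} = \frac{605091}{-107723 + 216138} = \frac{605091}{108415}$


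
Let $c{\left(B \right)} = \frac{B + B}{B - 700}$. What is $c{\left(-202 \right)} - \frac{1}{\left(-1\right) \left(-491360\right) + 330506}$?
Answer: $\frac{166016481}{370661566} \approx 0.44789$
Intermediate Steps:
$c{\left(B \right)} = \frac{2 B}{-700 + B}$
$c{\left(-202 \right)} - \frac{1}{\left(-1\right) \left(-491360\right) + 330506} = 2 \left(-202\right) \frac{1}{-700 - 202} - \frac{1}{\left(-1\right) \left(-491360\right) + 330506} = 2 \left(-202\right) \frac{1}{-902} - \frac{1}{491360 + 330506} = 2 \left(-202\right) \left(- \frac{1}{902}\right) - \frac{1}{821866} = \frac{202}{451} - \frac{1}{821866} = \frac{166016481}{370661566}$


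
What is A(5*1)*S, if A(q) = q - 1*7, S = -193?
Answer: 386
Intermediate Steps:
A(q) = -7 + q (A(q) = q - 7 = -7 + q)
A(5*1)*S = (-7 + 5*1)*(-193) = (-7 + 5)*(-193) = -2*(-193) = 386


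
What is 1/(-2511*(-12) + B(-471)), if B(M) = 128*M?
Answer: -1/30156 ≈ -3.3161e-5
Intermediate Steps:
1/(-2511*(-12) + B(-471)) = 1/(-2511*(-12) + 128*(-471)) = 1/(30132 - 60288) = 1/(-30156) = -1/30156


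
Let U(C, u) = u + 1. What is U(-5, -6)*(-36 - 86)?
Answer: 610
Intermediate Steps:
U(C, u) = 1 + u
U(-5, -6)*(-36 - 86) = (1 - 6)*(-36 - 86) = -5*(-122) = 610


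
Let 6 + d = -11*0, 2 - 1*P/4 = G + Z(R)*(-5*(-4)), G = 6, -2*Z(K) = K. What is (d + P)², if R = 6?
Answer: 47524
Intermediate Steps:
Z(K) = -K/2
P = 224 (P = 8 - 4*(6 + (-½*6)*(-5*(-4))) = 8 - 4*(6 - 3*20) = 8 - 4*(6 - 60) = 8 - 4*(-54) = 8 + 216 = 224)
d = -6 (d = -6 - 11*0 = -6 + 0 = -6)
(d + P)² = (-6 + 224)² = 218² = 47524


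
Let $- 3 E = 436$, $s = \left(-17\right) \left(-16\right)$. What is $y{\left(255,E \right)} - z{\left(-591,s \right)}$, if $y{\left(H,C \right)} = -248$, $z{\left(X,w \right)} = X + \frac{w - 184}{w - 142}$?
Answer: $\frac{22251}{65} \approx 342.32$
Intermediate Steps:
$s = 272$
$E = - \frac{436}{3}$ ($E = \left(- \frac{1}{3}\right) 436 = - \frac{436}{3} \approx -145.33$)
$z{\left(X,w \right)} = X + \frac{-184 + w}{-142 + w}$
$y{\left(255,E \right)} - z{\left(-591,s \right)} = -248 - \frac{-184 + 272 - -83922 - 160752}{-142 + 272} = -248 - \frac{-184 + 272 + 83922 - 160752}{130} = -248 - \frac{1}{130} \left(-76742\right) = -248 - - \frac{38371}{65} = -248 + \frac{38371}{65} = \frac{22251}{65}$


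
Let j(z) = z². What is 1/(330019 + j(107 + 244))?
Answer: 1/453220 ≈ 2.2064e-6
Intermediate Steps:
1/(330019 + j(107 + 244)) = 1/(330019 + (107 + 244)²) = 1/(330019 + 351²) = 1/(330019 + 123201) = 1/453220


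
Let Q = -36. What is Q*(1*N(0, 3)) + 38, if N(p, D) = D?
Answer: -70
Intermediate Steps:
Q*(1*N(0, 3)) + 38 = -36*3 + 38 = -108 + 38 = -70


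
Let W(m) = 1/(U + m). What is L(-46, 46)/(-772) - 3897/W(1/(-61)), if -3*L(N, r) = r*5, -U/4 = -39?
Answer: -42938580875/70638 ≈ -6.0787e+5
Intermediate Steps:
U = 156 (U = -4*(-39) = 156)
L(N, r) = -5*r/3 (L(N, r) = -r*5/3 = -5*r/3)
W(m) = 1/(156 + m)
L(-46, 46)/(-772) - 3897/W(1/(-61)) = -5/3*46/(-772) - 3897/(1/(156 + 1/(-61))) = -230/3*(-1/772) - 3897/(1/(156 - 1/61)) = 115/1158 - 3897/(1/(9515/61)) = 115/1158 - 3897/61/9515 = 115/1158 - 3897*9515/61 = 115/1158 - 37079955/61 = -42938580875/70638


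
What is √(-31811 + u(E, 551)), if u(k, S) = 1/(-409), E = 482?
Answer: 10*I*√53213763/409 ≈ 178.36*I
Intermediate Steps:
u(k, S) = -1/409
√(-31811 + u(E, 551)) = √(-31811 - 1/409) = √(-13010700/409) = 10*I*√53213763/409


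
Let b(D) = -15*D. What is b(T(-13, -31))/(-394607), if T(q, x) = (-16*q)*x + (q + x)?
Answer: -97380/394607 ≈ -0.24678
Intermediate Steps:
T(q, x) = q + x - 16*q*x (T(q, x) = -16*q*x + (q + x) = q + x - 16*q*x)
b(T(-13, -31))/(-394607) = -15*(-13 - 31 - 16*(-13)*(-31))/(-394607) = -15*(-13 - 31 - 6448)*(-1/394607) = -15*(-6492)*(-1/394607) = 97380*(-1/394607) = -97380/394607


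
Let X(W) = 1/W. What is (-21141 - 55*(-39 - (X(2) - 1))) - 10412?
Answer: -58871/2 ≈ -29436.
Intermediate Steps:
(-21141 - 55*(-39 - (X(2) - 1))) - 10412 = (-21141 - 55*(-39 - (1/2 - 1))) - 10412 = (-21141 - 55*(-39 - 1*(-1/2))) - 10412 = (-21141 - 55*(-39 + 1/2)) - 10412 = (-21141 - 55*(-77/2)) - 10412 = (-21141 + 4235/2) - 10412 = -38047/2 - 10412 = -58871/2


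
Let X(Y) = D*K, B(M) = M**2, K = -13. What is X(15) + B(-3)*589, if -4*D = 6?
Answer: 10641/2 ≈ 5320.5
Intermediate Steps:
D = -3/2 (D = -1/4*6 = -3/2 ≈ -1.5000)
X(Y) = 39/2 (X(Y) = -3/2*(-13) = 39/2)
X(15) + B(-3)*589 = 39/2 + (-3)**2*589 = 39/2 + 9*589 = 39/2 + 5301 = 10641/2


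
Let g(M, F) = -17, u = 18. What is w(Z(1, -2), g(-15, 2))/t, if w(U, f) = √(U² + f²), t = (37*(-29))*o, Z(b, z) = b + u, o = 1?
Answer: -5*√26/1073 ≈ -0.023761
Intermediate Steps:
Z(b, z) = 18 + b (Z(b, z) = b + 18 = 18 + b)
t = -1073 (t = (37*(-29))*1 = -1073*1 = -1073)
w(Z(1, -2), g(-15, 2))/t = √((18 + 1)² + (-17)²)/(-1073) = √(19² + 289)*(-1/1073) = √(361 + 289)*(-1/1073) = √650*(-1/1073) = (5*√26)*(-1/1073) = -5*√26/1073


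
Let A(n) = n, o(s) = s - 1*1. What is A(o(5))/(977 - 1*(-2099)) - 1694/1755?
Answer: -1300931/1349595 ≈ -0.96394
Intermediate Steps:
o(s) = -1 + s (o(s) = s - 1 = -1 + s)
A(o(5))/(977 - 1*(-2099)) - 1694/1755 = (-1 + 5)/(977 - 1*(-2099)) - 1694/1755 = 4/(977 + 2099) - 1694*1/1755 = 4/3076 - 1694/1755 = 4*(1/3076) - 1694/1755 = 1/769 - 1694/1755 = -1300931/1349595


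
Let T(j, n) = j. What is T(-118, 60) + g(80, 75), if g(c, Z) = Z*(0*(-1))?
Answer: -118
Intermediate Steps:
g(c, Z) = 0 (g(c, Z) = Z*0 = 0)
T(-118, 60) + g(80, 75) = -118 + 0 = -118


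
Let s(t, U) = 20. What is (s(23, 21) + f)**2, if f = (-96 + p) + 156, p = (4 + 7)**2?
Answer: 40401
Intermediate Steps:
p = 121 (p = 11**2 = 121)
f = 181 (f = (-96 + 121) + 156 = 25 + 156 = 181)
(s(23, 21) + f)**2 = (20 + 181)**2 = 201**2 = 40401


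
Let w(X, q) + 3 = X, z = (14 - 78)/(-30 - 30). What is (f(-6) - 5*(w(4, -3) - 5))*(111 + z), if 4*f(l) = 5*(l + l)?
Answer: 1681/3 ≈ 560.33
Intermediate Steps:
z = 16/15 (z = -64/(-60) = -64*(-1/60) = 16/15 ≈ 1.0667)
w(X, q) = -3 + X
f(l) = 5*l/2 (f(l) = (5*(l + l))/4 = (5*(2*l))/4 = (10*l)/4 = 5*l/2)
(f(-6) - 5*(w(4, -3) - 5))*(111 + z) = ((5/2)*(-6) - 5*((-3 + 4) - 5))*(111 + 16/15) = (-15 - 5*(1 - 5))*(1681/15) = (-15 - 5*(-4))*(1681/15) = (-15 + 20)*(1681/15) = 5*(1681/15) = 1681/3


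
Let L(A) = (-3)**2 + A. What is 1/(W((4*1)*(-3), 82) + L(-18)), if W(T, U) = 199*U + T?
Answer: 1/16297 ≈ 6.1361e-5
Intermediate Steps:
L(A) = 9 + A
W(T, U) = T + 199*U
1/(W((4*1)*(-3), 82) + L(-18)) = 1/(((4*1)*(-3) + 199*82) + (9 - 18)) = 1/((4*(-3) + 16318) - 9) = 1/((-12 + 16318) - 9) = 1/(16306 - 9) = 1/16297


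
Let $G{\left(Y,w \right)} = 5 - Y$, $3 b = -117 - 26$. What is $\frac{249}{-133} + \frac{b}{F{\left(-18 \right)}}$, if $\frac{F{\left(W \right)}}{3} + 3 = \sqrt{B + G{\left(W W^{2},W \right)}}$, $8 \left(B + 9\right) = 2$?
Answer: $- \frac{17463995}{9287523} - \frac{286 \sqrt{23313}}{209493} \approx -2.0888$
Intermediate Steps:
$b = - \frac{143}{3}$ ($b = \frac{-117 - 26}{3} = \frac{1}{3} \left(-143\right) = - \frac{143}{3} \approx -47.667$)
$B = - \frac{35}{4}$ ($B = -9 + \frac{1}{8} \cdot 2 = -9 + \frac{1}{4} = - \frac{35}{4} \approx -8.75$)
$F{\left(W \right)} = -9 + 3 \sqrt{- \frac{15}{4} - W^{3}}$ ($F{\left(W \right)} = -9 + 3 \sqrt{- \frac{35}{4} - \left(-5 + W W^{2}\right)} = -9 + 3 \sqrt{- \frac{35}{4} - \left(-5 + W^{3}\right)} = -9 + 3 \sqrt{- \frac{15}{4} - W^{3}}$)
$\frac{249}{-133} + \frac{b}{F{\left(-18 \right)}} = \frac{249}{-133} - \frac{143}{3 \left(-9 + \frac{3 \sqrt{-15 - 4 \left(-18\right)^{3}}}{2}\right)} = 249 \left(- \frac{1}{133}\right) - \frac{143}{3 \left(-9 + \frac{3 \sqrt{-15 - -23328}}{2}\right)} = - \frac{249}{133} - \frac{143}{3 \left(-9 + \frac{3 \sqrt{-15 + 23328}}{2}\right)} = - \frac{249}{133} - \frac{143}{3 \left(-9 + \frac{3 \sqrt{23313}}{2}\right)}$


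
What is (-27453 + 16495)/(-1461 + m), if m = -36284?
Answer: 10958/37745 ≈ 0.29032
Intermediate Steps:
(-27453 + 16495)/(-1461 + m) = (-27453 + 16495)/(-1461 - 36284) = -10958/(-37745) = -10958*(-1/37745) = 10958/37745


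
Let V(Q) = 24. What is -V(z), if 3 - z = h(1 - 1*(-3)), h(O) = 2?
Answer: -24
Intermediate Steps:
z = 1 (z = 3 - 1*2 = 3 - 2 = 1)
-V(z) = -1*24 = -24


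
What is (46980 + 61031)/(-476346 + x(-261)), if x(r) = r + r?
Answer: -108011/476868 ≈ -0.22650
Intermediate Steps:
x(r) = 2*r
(46980 + 61031)/(-476346 + x(-261)) = (46980 + 61031)/(-476346 + 2*(-261)) = 108011/(-476346 - 522) = 108011/(-476868) = 108011*(-1/476868) = -108011/476868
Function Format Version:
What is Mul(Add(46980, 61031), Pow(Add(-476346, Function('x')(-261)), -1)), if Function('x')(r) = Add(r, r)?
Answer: Rational(-108011, 476868) ≈ -0.22650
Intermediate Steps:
Function('x')(r) = Mul(2, r)
Mul(Add(46980, 61031), Pow(Add(-476346, Function('x')(-261)), -1)) = Mul(Add(46980, 61031), Pow(Add(-476346, Mul(2, -261)), -1)) = Mul(108011, Pow(Add(-476346, -522), -1)) = Mul(108011, Pow(-476868, -1)) = Mul(108011, Rational(-1, 476868)) = Rational(-108011, 476868)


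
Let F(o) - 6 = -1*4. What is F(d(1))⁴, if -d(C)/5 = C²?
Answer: 16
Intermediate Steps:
d(C) = -5*C²
F(o) = 2 (F(o) = 6 - 1*4 = 6 - 4 = 2)
F(d(1))⁴ = 2⁴ = 16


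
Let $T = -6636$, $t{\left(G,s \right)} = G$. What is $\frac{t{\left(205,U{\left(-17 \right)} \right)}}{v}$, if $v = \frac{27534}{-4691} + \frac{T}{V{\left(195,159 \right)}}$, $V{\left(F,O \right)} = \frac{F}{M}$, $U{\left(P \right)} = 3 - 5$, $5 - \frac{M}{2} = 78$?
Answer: $\frac{62507575}{1513178122} \approx 0.041309$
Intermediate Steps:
$M = -146$ ($M = 10 - 156 = -146$)
$U{\left(P \right)} = -2$ ($U{\left(P \right)} = 3 - 5 = -2$)
$V{\left(F,O \right)} = - \frac{F}{146}$ ($V{\left(F,O \right)} = \frac{F}{-146} = F \left(- \frac{1}{146}\right) = - \frac{F}{146}$)
$v = \frac{1513178122}{304915}$ ($v = \frac{27534}{-4691} - \frac{6636}{\left(- \frac{1}{146}\right) 195} = 27534 \left(- \frac{1}{4691}\right) - \frac{6636}{- \frac{195}{146}} = - \frac{27534}{4691} - - \frac{322952}{65} = - \frac{27534}{4691} + \frac{322952}{65} = \frac{1513178122}{304915} \approx 4962.6$)
$\frac{t{\left(205,U{\left(-17 \right)} \right)}}{v} = \frac{205}{\frac{1513178122}{304915}} = 205 \cdot \frac{304915}{1513178122} = \frac{62507575}{1513178122}$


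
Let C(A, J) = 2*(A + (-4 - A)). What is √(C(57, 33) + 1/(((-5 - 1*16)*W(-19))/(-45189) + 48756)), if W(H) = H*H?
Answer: I*√4314902146034495435/734414155 ≈ 2.8284*I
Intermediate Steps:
W(H) = H²
C(A, J) = -8 (C(A, J) = 2*(-4) = -8)
√(C(57, 33) + 1/(((-5 - 1*16)*W(-19))/(-45189) + 48756)) = √(-8 + 1/(((-5 - 1*16)*(-19)²)/(-45189) + 48756)) = √(-8 + 1/(((-5 - 16)*361)*(-1/45189) + 48756)) = √(-8 + 1/(-21*361*(-1/45189) + 48756)) = √(-8 + 1/(-7581*(-1/45189) + 48756)) = √(-8 + 1/(2527/15063 + 48756)) = √(-8 + 1/(734414155/15063)) = √(-8 + 15063/734414155) = √(-5875298177/734414155) = I*√4314902146034495435/734414155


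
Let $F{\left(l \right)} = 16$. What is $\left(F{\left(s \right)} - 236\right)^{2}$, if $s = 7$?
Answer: $48400$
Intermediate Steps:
$\left(F{\left(s \right)} - 236\right)^{2} = \left(16 - 236\right)^{2} = \left(-220\right)^{2} = 48400$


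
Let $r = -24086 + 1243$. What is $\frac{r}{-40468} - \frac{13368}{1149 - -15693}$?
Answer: $- \frac{26042403}{113593676} \approx -0.22926$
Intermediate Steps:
$r = -22843$
$\frac{r}{-40468} - \frac{13368}{1149 - -15693} = - \frac{22843}{-40468} - \frac{13368}{1149 - -15693} = \left(-22843\right) \left(- \frac{1}{40468}\right) - \frac{13368}{1149 + 15693} = \frac{22843}{40468} - \frac{13368}{16842} = \frac{22843}{40468} - \frac{2228}{2807} = - \frac{26042403}{113593676}$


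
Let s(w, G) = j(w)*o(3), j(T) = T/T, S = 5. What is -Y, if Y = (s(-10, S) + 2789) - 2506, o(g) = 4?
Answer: -287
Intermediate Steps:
j(T) = 1
s(w, G) = 4 (s(w, G) = 1*4 = 4)
Y = 287 (Y = (4 + 2789) - 2506 = 2793 - 2506 = 287)
-Y = -1*287 = -287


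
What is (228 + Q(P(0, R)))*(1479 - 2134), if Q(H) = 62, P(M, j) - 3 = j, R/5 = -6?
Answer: -189950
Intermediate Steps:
R = -30 (R = 5*(-6) = -30)
P(M, j) = 3 + j
(228 + Q(P(0, R)))*(1479 - 2134) = (228 + 62)*(1479 - 2134) = 290*(-655) = -189950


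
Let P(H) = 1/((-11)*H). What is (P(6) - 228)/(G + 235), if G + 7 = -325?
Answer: 15049/6402 ≈ 2.3507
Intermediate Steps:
G = -332 (G = -7 - 325 = -332)
P(H) = -1/(11*H)
(P(6) - 228)/(G + 235) = (-1/11/6 - 228)/(-332 + 235) = (-1/11*1/6 - 228)/(-97) = (-1/66 - 228)*(-1/97) = -15049/66*(-1/97) = 15049/6402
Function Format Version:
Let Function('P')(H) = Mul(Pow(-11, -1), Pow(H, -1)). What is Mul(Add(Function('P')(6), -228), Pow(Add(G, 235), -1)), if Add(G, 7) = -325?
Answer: Rational(15049, 6402) ≈ 2.3507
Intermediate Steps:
G = -332 (G = Add(-7, -325) = -332)
Function('P')(H) = Mul(Rational(-1, 11), Pow(H, -1))
Mul(Add(Function('P')(6), -228), Pow(Add(G, 235), -1)) = Mul(Add(Mul(Rational(-1, 11), Pow(6, -1)), -228), Pow(Add(-332, 235), -1)) = Mul(Add(Mul(Rational(-1, 11), Rational(1, 6)), -228), Pow(-97, -1)) = Mul(Add(Rational(-1, 66), -228), Rational(-1, 97)) = Mul(Rational(-15049, 66), Rational(-1, 97)) = Rational(15049, 6402)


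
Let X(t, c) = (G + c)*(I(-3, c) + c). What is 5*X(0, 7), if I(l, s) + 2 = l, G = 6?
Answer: 130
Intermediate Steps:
I(l, s) = -2 + l
X(t, c) = (-5 + c)*(6 + c) (X(t, c) = (6 + c)*((-2 - 3) + c) = (6 + c)*(-5 + c) = (-5 + c)*(6 + c))
5*X(0, 7) = 5*(-30 + 7 + 7²) = 5*(-30 + 7 + 49) = 5*26 = 130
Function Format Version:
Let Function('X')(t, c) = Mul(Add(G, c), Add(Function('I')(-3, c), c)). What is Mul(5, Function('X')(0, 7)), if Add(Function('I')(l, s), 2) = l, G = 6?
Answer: 130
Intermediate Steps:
Function('I')(l, s) = Add(-2, l)
Function('X')(t, c) = Mul(Add(-5, c), Add(6, c)) (Function('X')(t, c) = Mul(Add(6, c), Add(Add(-2, -3), c)) = Mul(Add(6, c), Add(-5, c)) = Mul(Add(-5, c), Add(6, c)))
Mul(5, Function('X')(0, 7)) = Mul(5, Add(-30, 7, Pow(7, 2))) = Mul(5, Add(-30, 7, 49)) = Mul(5, 26) = 130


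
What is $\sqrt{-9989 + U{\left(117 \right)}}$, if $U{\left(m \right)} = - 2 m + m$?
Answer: $i \sqrt{10106} \approx 100.53 i$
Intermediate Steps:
$U{\left(m \right)} = - m$
$\sqrt{-9989 + U{\left(117 \right)}} = \sqrt{-9989 - 117} = \sqrt{-10106} = i \sqrt{10106}$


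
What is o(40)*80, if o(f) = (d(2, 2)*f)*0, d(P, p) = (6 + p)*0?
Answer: 0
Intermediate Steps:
d(P, p) = 0
o(f) = 0 (o(f) = (0*f)*0 = 0*0 = 0)
o(40)*80 = 0*80 = 0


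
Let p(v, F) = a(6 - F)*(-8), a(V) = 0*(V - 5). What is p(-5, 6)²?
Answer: 0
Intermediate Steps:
a(V) = 0 (a(V) = 0*(-5 + V) = 0)
p(v, F) = 0 (p(v, F) = 0*(-8) = 0)
p(-5, 6)² = 0² = 0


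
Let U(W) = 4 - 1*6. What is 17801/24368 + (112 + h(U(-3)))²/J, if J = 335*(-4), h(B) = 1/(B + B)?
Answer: -280455767/32653120 ≈ -8.5889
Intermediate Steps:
U(W) = -2 (U(W) = 4 - 6 = -2)
h(B) = 1/(2*B)
J = -1340
17801/24368 + (112 + h(U(-3)))²/J = 17801/24368 + (112 + (½)/(-2))²/(-1340) = 17801*(1/24368) + (112 + (½)*(-½))²*(-1/1340) = 17801/24368 + (112 - ¼)²*(-1/1340) = 17801/24368 + (447/4)²*(-1/1340) = 17801/24368 + (199809/16)*(-1/1340) = 17801/24368 - 199809/21440 = -280455767/32653120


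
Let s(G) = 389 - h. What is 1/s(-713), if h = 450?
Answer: -1/61 ≈ -0.016393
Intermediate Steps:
s(G) = -61 (s(G) = 389 - 1*450 = 389 - 450 = -61)
1/s(-713) = 1/(-61) = -1/61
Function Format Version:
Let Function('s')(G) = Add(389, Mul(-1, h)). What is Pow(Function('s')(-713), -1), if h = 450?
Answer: Rational(-1, 61) ≈ -0.016393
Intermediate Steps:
Function('s')(G) = -61 (Function('s')(G) = Add(389, Mul(-1, 450)) = Add(389, -450) = -61)
Pow(Function('s')(-713), -1) = Pow(-61, -1) = Rational(-1, 61)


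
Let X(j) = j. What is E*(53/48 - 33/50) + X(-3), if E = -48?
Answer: -608/25 ≈ -24.320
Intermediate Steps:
E*(53/48 - 33/50) + X(-3) = -48*(53/48 - 33/50) - 3 = -48*533/1200 - 3 = -533/25 - 3 = -608/25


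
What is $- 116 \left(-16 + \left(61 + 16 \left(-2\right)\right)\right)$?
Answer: $-1508$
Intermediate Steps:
$- 116 \left(-16 + \left(61 + 16 \left(-2\right)\right)\right) = - 116 \left(-16 + \left(61 - 32\right)\right) = - 116 \left(-16 + 29\right) = \left(-116\right) 13 = -1508$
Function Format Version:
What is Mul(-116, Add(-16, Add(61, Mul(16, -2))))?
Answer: -1508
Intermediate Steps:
Mul(-116, Add(-16, Add(61, Mul(16, -2)))) = Mul(-116, Add(-16, Add(61, -32))) = Mul(-116, Add(-16, 29)) = Mul(-116, 13) = -1508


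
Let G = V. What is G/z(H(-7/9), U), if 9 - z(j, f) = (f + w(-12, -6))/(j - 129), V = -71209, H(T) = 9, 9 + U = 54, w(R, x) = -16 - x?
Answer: -1709016/223 ≈ -7663.8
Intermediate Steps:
U = 45 (U = -9 + 54 = 45)
z(j, f) = 9 - (-10 + f)/(-129 + j) (z(j, f) = 9 - (f + (-16 - 1*(-6)))/(j - 129) = 9 - (f + (-16 + 6))/(-129 + j) = 9 - (f - 10)/(-129 + j) = 9 - (-10 + f)/(-129 + j))
G = -71209
G/z(H(-7/9), U) = -71209*(-129 + 9)/(-1151 - 1*45 + 9*9) = -71209*(-120/(-1151 - 45 + 81)) = -71209/((-1/120*(-1115))) = -71209/223/24 = -71209*24/223 = -1709016/223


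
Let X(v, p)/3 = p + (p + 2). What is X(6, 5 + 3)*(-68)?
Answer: -3672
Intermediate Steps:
X(v, p) = 6 + 6*p (X(v, p) = 3*(p + (p + 2)) = 3*(p + (2 + p)) = 3*(2 + 2*p) = 6 + 6*p)
X(6, 5 + 3)*(-68) = (6 + 6*(5 + 3))*(-68) = (6 + 6*8)*(-68) = (6 + 48)*(-68) = 54*(-68) = -3672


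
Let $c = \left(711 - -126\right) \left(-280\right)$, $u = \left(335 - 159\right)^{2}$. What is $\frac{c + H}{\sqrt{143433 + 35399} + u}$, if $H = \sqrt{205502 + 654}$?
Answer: $- \frac{453720960}{59958359} - \frac{\sqrt{576051403}}{119916718} + \frac{3872 \sqrt{51539}}{59958359} + \frac{58590 \sqrt{11177}}{59958359} \approx -7.4495$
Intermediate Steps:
$H = 2 \sqrt{51539}$ ($H = \sqrt{206156} = 2 \sqrt{51539} \approx 454.04$)
$u = 30976$ ($u = 176^{2} = 30976$)
$c = -234360$ ($c = \left(711 + 126\right) \left(-280\right) = 837 \left(-280\right) = -234360$)
$\frac{c + H}{\sqrt{143433 + 35399} + u} = \frac{-234360 + 2 \sqrt{51539}}{\sqrt{143433 + 35399} + 30976} = \frac{-234360 + 2 \sqrt{51539}}{\sqrt{178832} + 30976} = \frac{-234360 + 2 \sqrt{51539}}{4 \sqrt{11177} + 30976} = \frac{-234360 + 2 \sqrt{51539}}{30976 + 4 \sqrt{11177}}$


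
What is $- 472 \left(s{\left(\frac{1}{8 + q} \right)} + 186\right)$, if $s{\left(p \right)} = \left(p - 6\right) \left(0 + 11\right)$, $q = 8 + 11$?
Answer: $- \frac{1534472}{27} \approx -56832.0$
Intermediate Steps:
$q = 19$
$s{\left(p \right)} = -66 + 11 p$ ($s{\left(p \right)} = \left(-6 + p\right) 11 = -66 + 11 p$)
$- 472 \left(s{\left(\frac{1}{8 + q} \right)} + 186\right) = - 472 \left(\left(-66 + \frac{11}{8 + 19}\right) + 186\right) = - 472 \left(\left(-66 + \frac{11}{27}\right) + 186\right) = - 472 \left(- \frac{1771}{27} + 186\right) = \left(-472\right) \frac{3251}{27} = - \frac{1534472}{27}$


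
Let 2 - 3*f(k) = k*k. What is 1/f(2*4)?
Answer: -3/62 ≈ -0.048387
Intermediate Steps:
f(k) = ⅔ - k²/3 (f(k) = ⅔ - k*k/3 = ⅔ - k²/3)
1/f(2*4) = 1/(⅔ - (2*4)²/3) = 1/(⅔ - ⅓*8²) = 1/(⅔ - ⅓*64) = 1/(⅔ - 64/3) = 1/(-62/3) = -3/62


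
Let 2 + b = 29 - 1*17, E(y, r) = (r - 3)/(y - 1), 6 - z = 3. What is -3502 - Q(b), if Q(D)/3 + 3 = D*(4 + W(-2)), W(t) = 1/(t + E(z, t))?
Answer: -10819/3 ≈ -3606.3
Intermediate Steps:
z = 3 (z = 6 - 1*3 = 6 - 3 = 3)
E(y, r) = (-3 + r)/(-1 + y)
W(t) = 1/(-3/2 + 3*t/2) (W(t) = 1/(t + (-3 + t)/(-1 + 3)) = 1/(t + (-3 + t)/2) = 1/(t + (-3/2 + t/2)) = 1/(-3/2 + 3*t/2))
b = 10 (b = -2 + (29 - 1*17) = -2 + (29 - 17) = -2 + 12 = 10)
Q(D) = -9 + 34*D/3 (Q(D) = -9 + 3*(D*(4 + 2/(3*(-1 - 2)))) = -9 + 3*(D*(4 + (⅔)/(-3))) = -9 + 3*(D*(4 + (⅔)*(-⅓))) = -9 + 3*(D*(4 - 2/9)) = -9 + 3*(D*(34/9)) = -9 + 3*(34*D/9) = -9 + 34*D/3)
-3502 - Q(b) = -3502 - (-9 + (34/3)*10) = -3502 - (-9 + 340/3) = -3502 - 1*313/3 = -3502 - 313/3 = -10819/3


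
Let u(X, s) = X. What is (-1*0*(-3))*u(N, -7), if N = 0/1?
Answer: 0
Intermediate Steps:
N = 0 (N = 0*1 = 0)
(-1*0*(-3))*u(N, -7) = (-1*0*(-3))*0 = (0*(-3))*0 = 0*0 = 0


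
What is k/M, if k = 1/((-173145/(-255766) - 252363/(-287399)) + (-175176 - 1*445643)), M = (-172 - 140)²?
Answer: -5250492331/317302233108756655968 ≈ -1.6547e-11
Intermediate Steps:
M = 97344 (M = (-312)² = 97344)
k = -10500984662/6519194467224619 (k = 1/((-173145*(-1/255766) - 252363*(-1/287399)) + (-175176 - 445643)) = 1/((24735/36538 + 252363/287399) - 620819) = 1/(16329653559/10500984662 - 620819) = 1/(-6519194467224619/10500984662) = -10500984662/6519194467224619 ≈ -1.6108e-6)
k/M = -10500984662/6519194467224619/97344 = -10500984662/6519194467224619*1/97344 = -5250492331/317302233108756655968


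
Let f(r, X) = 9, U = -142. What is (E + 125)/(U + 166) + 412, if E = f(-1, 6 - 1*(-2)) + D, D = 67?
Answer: 3363/8 ≈ 420.38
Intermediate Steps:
E = 76 (E = 9 + 67 = 76)
(E + 125)/(U + 166) + 412 = (76 + 125)/(-142 + 166) + 412 = 201/24 + 412 = 201*(1/24) + 412 = 67/8 + 412 = 3363/8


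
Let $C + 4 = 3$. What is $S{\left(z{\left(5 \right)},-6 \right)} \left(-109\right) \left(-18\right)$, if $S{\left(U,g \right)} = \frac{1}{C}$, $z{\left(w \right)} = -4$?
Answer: $-1962$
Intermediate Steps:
$C = -1$ ($C = -4 + 3 = -1$)
$S{\left(U,g \right)} = -1$ ($S{\left(U,g \right)} = \frac{1}{-1} = -1$)
$S{\left(z{\left(5 \right)},-6 \right)} \left(-109\right) \left(-18\right) = \left(-1\right) \left(-109\right) \left(-18\right) = 109 \left(-18\right) = -1962$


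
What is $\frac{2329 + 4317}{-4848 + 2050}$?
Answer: $- \frac{3323}{1399} \approx -2.3753$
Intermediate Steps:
$\frac{2329 + 4317}{-4848 + 2050} = \frac{6646}{-2798} = 6646 \left(- \frac{1}{2798}\right) = - \frac{3323}{1399}$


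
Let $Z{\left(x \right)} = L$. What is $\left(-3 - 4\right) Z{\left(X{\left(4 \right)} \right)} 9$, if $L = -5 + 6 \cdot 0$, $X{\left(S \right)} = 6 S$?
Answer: $315$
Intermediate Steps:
$L = -5$ ($L = -5 + 0 = -5$)
$Z{\left(x \right)} = -5$
$\left(-3 - 4\right) Z{\left(X{\left(4 \right)} \right)} 9 = \left(-3 - 4\right) \left(-5\right) 9 = \left(-7\right) \left(-5\right) 9 = 35 \cdot 9 = 315$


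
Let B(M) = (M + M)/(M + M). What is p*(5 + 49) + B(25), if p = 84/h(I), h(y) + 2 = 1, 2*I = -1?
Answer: -4535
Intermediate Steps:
I = -½ (I = (½)*(-1) = -½ ≈ -0.50000)
h(y) = -1 (h(y) = -2 + 1 = -1)
p = -84 (p = 84/(-1) = 84*(-1) = -84)
B(M) = 1 (B(M) = (2*M)/((2*M)) = (2*M)*(1/(2*M)) = 1)
p*(5 + 49) + B(25) = -84*(5 + 49) + 1 = -84*54 + 1 = -4536 + 1 = -4535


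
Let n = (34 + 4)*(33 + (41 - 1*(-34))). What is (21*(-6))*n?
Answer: -517104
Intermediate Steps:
n = 4104 (n = 38*(33 + (41 + 34)) = 38*(33 + 75) = 38*108 = 4104)
(21*(-6))*n = (21*(-6))*4104 = -126*4104 = -517104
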